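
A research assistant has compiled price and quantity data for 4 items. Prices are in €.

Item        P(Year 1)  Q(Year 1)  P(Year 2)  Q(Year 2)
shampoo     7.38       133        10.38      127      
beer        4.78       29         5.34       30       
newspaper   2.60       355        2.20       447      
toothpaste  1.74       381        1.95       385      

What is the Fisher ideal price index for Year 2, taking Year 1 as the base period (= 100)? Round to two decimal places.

111.67

Laspeyres component (base-period weights):
ΣP(Year 2)Q(Year 1) = 10.38×133 + 5.34×29 + 2.20×355 + 1.95×381 = 1380.54 + 154.86 + 781 + 742.95 = 3059.35
ΣP(Year 1)Q(Year 1) = 7.38×133 + 4.78×29 + 2.60×355 + 1.74×381 = 981.54 + 138.62 + 923 + 662.94 = 2706.1
L = 3059.35 / 2706.1 × 100 = 113.0538
Paasche component (current-period weights):
ΣP(Year 2)Q(Year 2) = 10.38×127 + 5.34×30 + 2.20×447 + 1.95×385 = 1318.26 + 160.2 + 983.4 + 750.75 = 3212.61
ΣP(Year 1)Q(Year 2) = 7.38×127 + 4.78×30 + 2.60×447 + 1.74×385 = 937.26 + 143.4 + 1162.2 + 669.9 = 2912.76
P = 3212.61 / 2912.76 × 100 = 110.2944
Fisher = √(L × P) = √(113.0538 × 110.2944) = 111.6656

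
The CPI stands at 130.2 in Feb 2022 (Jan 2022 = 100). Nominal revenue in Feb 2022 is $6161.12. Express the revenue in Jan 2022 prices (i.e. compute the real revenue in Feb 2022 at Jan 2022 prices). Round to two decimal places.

Real = Nominal ÷ (Index/100) = 6161.12 ÷ (130.2/100)
     = 6161.12 ÷ 1.302 = 4732.0430

4732.04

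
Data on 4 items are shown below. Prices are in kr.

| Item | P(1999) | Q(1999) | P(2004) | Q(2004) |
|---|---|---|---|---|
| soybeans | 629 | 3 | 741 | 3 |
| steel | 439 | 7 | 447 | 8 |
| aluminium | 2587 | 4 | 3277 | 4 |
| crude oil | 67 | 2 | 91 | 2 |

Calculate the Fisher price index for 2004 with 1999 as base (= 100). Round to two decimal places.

Laspeyres component (base-period weights):
ΣP(2004)Q(1999) = 741×3 + 447×7 + 3277×4 + 91×2 = 2223 + 3129 + 13108 + 182 = 18642
ΣP(1999)Q(1999) = 629×3 + 439×7 + 2587×4 + 67×2 = 1887 + 3073 + 10348 + 134 = 15442
L = 18642 / 15442 × 100 = 120.7227
Paasche component (current-period weights):
ΣP(2004)Q(2004) = 741×3 + 447×8 + 3277×4 + 91×2 = 2223 + 3576 + 13108 + 182 = 19089
ΣP(1999)Q(2004) = 629×3 + 439×8 + 2587×4 + 67×2 = 1887 + 3512 + 10348 + 134 = 15881
P = 19089 / 15881 × 100 = 120.2002
Fisher = √(L × P) = √(120.7227 × 120.2002) = 120.4612

120.46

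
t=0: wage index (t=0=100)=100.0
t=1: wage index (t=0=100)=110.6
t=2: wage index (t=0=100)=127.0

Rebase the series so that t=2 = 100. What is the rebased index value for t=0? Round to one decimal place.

Rebased(t=0) = 100.0 / 127.0 × 100 = 78.7402

78.7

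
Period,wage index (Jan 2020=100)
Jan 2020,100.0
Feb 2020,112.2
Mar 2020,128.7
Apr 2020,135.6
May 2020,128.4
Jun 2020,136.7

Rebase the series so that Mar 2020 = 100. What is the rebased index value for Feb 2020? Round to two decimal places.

87.18

Rebased(Feb 2020) = 112.2 / 128.7 × 100 = 87.1795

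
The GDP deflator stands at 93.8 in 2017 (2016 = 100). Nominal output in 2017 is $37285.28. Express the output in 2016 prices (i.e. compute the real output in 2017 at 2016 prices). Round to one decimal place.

Real = Nominal ÷ (Index/100) = 37285.28 ÷ (93.8/100)
     = 37285.28 ÷ 0.938 = 39749.7655

39749.8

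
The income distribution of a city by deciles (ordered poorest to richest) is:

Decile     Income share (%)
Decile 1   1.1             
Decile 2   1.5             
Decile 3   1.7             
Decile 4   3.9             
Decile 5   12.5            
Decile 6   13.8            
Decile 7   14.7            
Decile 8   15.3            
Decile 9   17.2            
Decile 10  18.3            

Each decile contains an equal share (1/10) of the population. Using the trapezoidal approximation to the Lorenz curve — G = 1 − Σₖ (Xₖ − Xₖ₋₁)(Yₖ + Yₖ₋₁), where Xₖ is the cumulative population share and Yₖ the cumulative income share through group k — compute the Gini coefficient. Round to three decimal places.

Cumulative income shares Yₖ: 0.0110, 0.0260, 0.0430, 0.0820, 0.2070, 0.3450, 0.4920, 0.6450, 0.8170, 1.0000
Σ (Xₖ−Xₖ₋₁)(Yₖ+Yₖ₋₁) = (1/10)(0.0110+0.0000) + (1/10)(0.0260+0.0110) + (1/10)(0.0430+0.0260) + (1/10)(0.0820+0.0430) + (1/10)(0.2070+0.0820) + (1/10)(0.3450+0.2070) + (1/10)(0.4920+0.3450) + (1/10)(0.6450+0.4920) + (1/10)(0.8170+0.6450) + (1/10)(1.0000+0.8170)
  = 0.0011 + 0.0037 + 0.0069 + 0.0125 + 0.0289 + 0.0552 + 0.0837 + 0.1137 + 0.1462 + 0.1817 = 0.6336
G = 1 − 0.6336 = 0.3664

0.366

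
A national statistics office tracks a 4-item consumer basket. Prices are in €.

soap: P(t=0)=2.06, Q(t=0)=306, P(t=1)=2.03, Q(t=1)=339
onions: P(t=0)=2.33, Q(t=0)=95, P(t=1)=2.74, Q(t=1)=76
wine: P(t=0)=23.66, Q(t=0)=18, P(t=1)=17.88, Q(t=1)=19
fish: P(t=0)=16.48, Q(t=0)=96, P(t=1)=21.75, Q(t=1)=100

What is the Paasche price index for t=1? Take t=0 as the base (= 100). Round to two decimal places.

Paasche price index uses current-period quantities as weights.
ΣP(t=1)·Q(t=1) = 2.03×339 + 2.74×76 + 17.88×19 + 21.75×100 = 688.17 + 208.24 + 339.72 + 2175 = 3411.13
ΣP(t=0)·Q(t=1) = 2.06×339 + 2.33×76 + 23.66×19 + 16.48×100 = 698.34 + 177.08 + 449.54 + 1648 = 2972.96
Index = 3411.13 / 2972.96 × 100 = 114.7385

114.74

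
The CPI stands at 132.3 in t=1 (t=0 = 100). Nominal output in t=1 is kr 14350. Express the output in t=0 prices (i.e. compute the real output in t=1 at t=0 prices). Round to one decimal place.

Real = Nominal ÷ (Index/100) = 14350 ÷ (132.3/100)
     = 14350 ÷ 1.323 = 10846.5608

10846.6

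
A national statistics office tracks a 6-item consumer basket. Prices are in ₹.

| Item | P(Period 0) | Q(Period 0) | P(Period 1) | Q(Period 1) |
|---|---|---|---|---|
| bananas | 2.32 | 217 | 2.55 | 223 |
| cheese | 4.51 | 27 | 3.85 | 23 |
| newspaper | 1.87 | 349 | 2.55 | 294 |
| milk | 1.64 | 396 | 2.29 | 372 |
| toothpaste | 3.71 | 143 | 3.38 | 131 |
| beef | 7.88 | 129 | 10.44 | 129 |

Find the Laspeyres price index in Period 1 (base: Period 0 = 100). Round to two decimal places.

Laspeyres price index uses base-period quantities as weights.
ΣP(Period 1)·Q(Period 0) = 2.55×217 + 3.85×27 + 2.55×349 + 2.29×396 + 3.38×143 + 10.44×129 = 553.35 + 103.95 + 889.95 + 906.84 + 483.34 + 1346.76 = 4284.19
ΣP(Period 0)·Q(Period 0) = 2.32×217 + 4.51×27 + 1.87×349 + 1.64×396 + 3.71×143 + 7.88×129 = 503.44 + 121.77 + 652.63 + 649.44 + 530.53 + 1016.52 = 3474.33
Index = 4284.19 / 3474.33 × 100 = 123.3098

123.31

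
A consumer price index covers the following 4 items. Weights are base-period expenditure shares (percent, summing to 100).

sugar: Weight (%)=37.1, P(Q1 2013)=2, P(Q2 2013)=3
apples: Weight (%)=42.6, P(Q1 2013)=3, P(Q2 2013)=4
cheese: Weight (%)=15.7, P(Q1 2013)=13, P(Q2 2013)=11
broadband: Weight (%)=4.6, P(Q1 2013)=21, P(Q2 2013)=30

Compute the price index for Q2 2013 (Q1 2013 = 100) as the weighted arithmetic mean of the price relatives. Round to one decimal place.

132.3

sugar: 37.1 × (3/2) = 37.1 × 1.500000 = 55.6500
apples: 42.6 × (4/3) = 42.6 × 1.333333 = 56.8000
cheese: 15.7 × (11/13) = 15.7 × 0.846154 = 13.2846
broadband: 4.6 × (30/21) = 4.6 × 1.428571 = 6.5714
Index = Σ wᵢ·(p₁ᵢ/p₀ᵢ) = 55.6500 + 56.8000 + 13.2846 + 6.5714 = 132.3060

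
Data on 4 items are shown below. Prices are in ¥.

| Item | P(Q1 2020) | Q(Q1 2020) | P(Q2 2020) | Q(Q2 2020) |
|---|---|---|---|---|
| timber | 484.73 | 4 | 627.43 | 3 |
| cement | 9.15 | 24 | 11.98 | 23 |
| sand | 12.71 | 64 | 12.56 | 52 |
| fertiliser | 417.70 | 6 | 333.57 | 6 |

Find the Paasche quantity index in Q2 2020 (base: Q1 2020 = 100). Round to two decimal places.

85.90

Paasche quantity index uses current-period prices as weights.
ΣP(Q2 2020)·Q(Q2 2020) = 627.43×3 + 11.98×23 + 12.56×52 + 333.57×6 = 1882.29 + 275.54 + 653.12 + 2001.42 = 4812.37
ΣP(Q2 2020)·Q(Q1 2020) = 627.43×4 + 11.98×24 + 12.56×64 + 333.57×6 = 2509.72 + 287.52 + 803.84 + 2001.42 = 5602.5
Index = 4812.37 / 5602.5 × 100 = 85.8968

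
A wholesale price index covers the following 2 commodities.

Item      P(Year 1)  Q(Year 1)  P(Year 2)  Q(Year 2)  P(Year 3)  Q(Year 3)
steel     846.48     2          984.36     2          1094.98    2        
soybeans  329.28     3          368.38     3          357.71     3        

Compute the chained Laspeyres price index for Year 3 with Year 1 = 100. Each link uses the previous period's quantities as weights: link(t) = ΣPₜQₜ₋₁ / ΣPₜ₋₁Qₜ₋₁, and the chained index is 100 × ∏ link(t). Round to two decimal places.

Link Year 1→Year 2:
ΣP(Year 2)Q(Year 1) = 984.36×2 + 368.38×3 = 1968.72 + 1105.14 = 3073.86
ΣP(Year 1)Q(Year 1) = 846.48×2 + 329.28×3 = 1692.96 + 987.84 = 2680.8
link = 3073.86/2680.8 = 1.146620
Link Year 2→Year 3:
ΣP(Year 3)Q(Year 2) = 1094.98×2 + 357.71×3 = 2189.96 + 1073.13 = 3263.09
ΣP(Year 2)Q(Year 2) = 984.36×2 + 368.38×3 = 1968.72 + 1105.14 = 3073.86
link = 3263.09/3073.86 = 1.061561
Chained index = 100 × 1.146620 × 1.061561 = 121.7208

121.72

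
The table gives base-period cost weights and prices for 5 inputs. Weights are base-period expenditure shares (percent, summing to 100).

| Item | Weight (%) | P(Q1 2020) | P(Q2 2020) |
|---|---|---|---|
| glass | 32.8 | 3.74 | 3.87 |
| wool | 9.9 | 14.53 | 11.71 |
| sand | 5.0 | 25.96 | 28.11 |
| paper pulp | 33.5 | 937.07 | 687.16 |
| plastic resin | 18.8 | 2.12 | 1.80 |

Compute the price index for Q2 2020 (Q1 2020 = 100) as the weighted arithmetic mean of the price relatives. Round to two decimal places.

87.86

glass: 32.8 × (3.87/3.74) = 32.8 × 1.034759 = 33.9401
wool: 9.9 × (11.71/14.53) = 9.9 × 0.805919 = 7.9786
sand: 5.0 × (28.11/25.96) = 5.0 × 1.082820 = 5.4141
paper pulp: 33.5 × (687.16/937.07) = 33.5 × 0.733307 = 24.5658
plastic resin: 18.8 × (1.80/2.12) = 18.8 × 0.849057 = 15.9623
Index = Σ wᵢ·(p₁ᵢ/p₀ᵢ) = 33.9401 + 7.9786 + 5.4141 + 24.5658 + 15.9623 = 87.8609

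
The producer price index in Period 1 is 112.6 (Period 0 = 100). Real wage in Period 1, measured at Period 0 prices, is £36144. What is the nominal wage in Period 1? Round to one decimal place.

40698.1

Nominal = Real × (Index/100) = 36144 × (112.6/100)
        = 36144 × 1.126 = 40698.1440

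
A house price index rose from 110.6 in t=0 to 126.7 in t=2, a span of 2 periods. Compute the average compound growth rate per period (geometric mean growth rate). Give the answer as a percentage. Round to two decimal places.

Growth factor = (126.7/110.6)^(1/2) = (1.145570)^(1/2) = 1.070313
Growth rate = 1.070313 − 1 = 0.070313 = 7.0313%

7.03%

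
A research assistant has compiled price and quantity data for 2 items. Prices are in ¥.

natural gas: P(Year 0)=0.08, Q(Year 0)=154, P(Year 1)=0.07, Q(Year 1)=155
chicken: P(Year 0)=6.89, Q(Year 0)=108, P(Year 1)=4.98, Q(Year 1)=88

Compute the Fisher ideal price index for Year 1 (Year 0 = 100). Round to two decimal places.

Laspeyres component (base-period weights):
ΣP(Year 1)Q(Year 0) = 0.07×154 + 4.98×108 = 10.78 + 537.84 = 548.62
ΣP(Year 0)Q(Year 0) = 0.08×154 + 6.89×108 = 12.32 + 744.12 = 756.44
L = 548.62 / 756.44 × 100 = 72.5266
Paasche component (current-period weights):
ΣP(Year 1)Q(Year 1) = 0.07×155 + 4.98×88 = 10.85 + 438.24 = 449.09
ΣP(Year 0)Q(Year 1) = 0.08×155 + 6.89×88 = 12.4 + 606.32 = 618.72
P = 449.09 / 618.72 × 100 = 72.5837
Fisher = √(L × P) = √(72.5266 × 72.5837) = 72.5551

72.56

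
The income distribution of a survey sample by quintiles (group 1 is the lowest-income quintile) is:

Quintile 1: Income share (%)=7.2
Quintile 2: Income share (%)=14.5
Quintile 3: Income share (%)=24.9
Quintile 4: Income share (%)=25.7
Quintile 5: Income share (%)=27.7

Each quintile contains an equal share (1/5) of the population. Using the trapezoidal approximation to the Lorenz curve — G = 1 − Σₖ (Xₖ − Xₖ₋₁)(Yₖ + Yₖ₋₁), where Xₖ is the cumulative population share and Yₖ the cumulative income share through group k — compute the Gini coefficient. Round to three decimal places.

Cumulative income shares Yₖ: 0.0720, 0.2170, 0.4660, 0.7230, 1.0000
Σ (Xₖ−Xₖ₋₁)(Yₖ+Yₖ₋₁) = (1/5)(0.0720+0.0000) + (1/5)(0.2170+0.0720) + (1/5)(0.4660+0.2170) + (1/5)(0.7230+0.4660) + (1/5)(1.0000+0.7230)
  = 0.0144 + 0.0578 + 0.1366 + 0.2378 + 0.3446 = 0.7912
G = 1 − 0.7912 = 0.2088

0.209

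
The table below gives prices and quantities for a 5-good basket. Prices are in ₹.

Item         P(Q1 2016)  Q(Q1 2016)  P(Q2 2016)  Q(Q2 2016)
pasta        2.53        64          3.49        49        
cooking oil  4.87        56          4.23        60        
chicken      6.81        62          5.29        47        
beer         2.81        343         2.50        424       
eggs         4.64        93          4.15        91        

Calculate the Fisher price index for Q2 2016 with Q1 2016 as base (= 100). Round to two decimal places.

Laspeyres component (base-period weights):
ΣP(Q2 2016)Q(Q1 2016) = 3.49×64 + 4.23×56 + 5.29×62 + 2.50×343 + 4.15×93 = 223.36 + 236.88 + 327.98 + 857.5 + 385.95 = 2031.67
ΣP(Q1 2016)Q(Q1 2016) = 2.53×64 + 4.87×56 + 6.81×62 + 2.81×343 + 4.64×93 = 161.92 + 272.72 + 422.22 + 963.83 + 431.52 = 2252.21
L = 2031.67 / 2252.21 × 100 = 90.2078
Paasche component (current-period weights):
ΣP(Q2 2016)Q(Q2 2016) = 3.49×49 + 4.23×60 + 5.29×47 + 2.50×424 + 4.15×91 = 171.01 + 253.8 + 248.63 + 1060 + 377.65 = 2111.09
ΣP(Q1 2016)Q(Q2 2016) = 2.53×49 + 4.87×60 + 6.81×47 + 2.81×424 + 4.64×91 = 123.97 + 292.2 + 320.07 + 1191.44 + 422.24 = 2349.92
P = 2111.09 / 2349.92 × 100 = 89.8367
Fisher = √(L × P) = √(90.2078 × 89.8367) = 90.0221

90.02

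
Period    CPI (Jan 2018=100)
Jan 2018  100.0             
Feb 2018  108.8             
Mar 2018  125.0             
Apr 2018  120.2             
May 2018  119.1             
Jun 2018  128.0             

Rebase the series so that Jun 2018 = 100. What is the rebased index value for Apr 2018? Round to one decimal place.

Rebased(Apr 2018) = 120.2 / 128.0 × 100 = 93.9062

93.9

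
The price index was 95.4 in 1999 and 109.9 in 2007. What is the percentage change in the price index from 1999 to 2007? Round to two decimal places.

Change = (109.9 − 95.4) / 95.4 × 100
       = 14.5 / 95.4 × 100 = 15.1992%

15.20%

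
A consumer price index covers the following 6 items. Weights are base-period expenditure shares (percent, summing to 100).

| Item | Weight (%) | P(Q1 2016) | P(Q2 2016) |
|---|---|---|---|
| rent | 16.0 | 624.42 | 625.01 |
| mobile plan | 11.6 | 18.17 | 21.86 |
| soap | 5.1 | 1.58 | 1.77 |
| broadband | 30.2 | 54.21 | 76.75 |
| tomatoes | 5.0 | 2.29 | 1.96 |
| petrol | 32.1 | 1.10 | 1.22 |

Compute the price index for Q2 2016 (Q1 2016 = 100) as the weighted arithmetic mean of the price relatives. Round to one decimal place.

118.3

rent: 16.0 × (625.01/624.42) = 16.0 × 1.000945 = 16.0151
mobile plan: 11.6 × (21.86/18.17) = 11.6 × 1.203082 = 13.9558
soap: 5.1 × (1.77/1.58) = 5.1 × 1.120253 = 5.7133
broadband: 30.2 × (76.75/54.21) = 30.2 × 1.415790 = 42.7569
tomatoes: 5.0 × (1.96/2.29) = 5.0 × 0.855895 = 4.2795
petrol: 32.1 × (1.22/1.10) = 32.1 × 1.109091 = 35.6018
Index = Σ wᵢ·(p₁ᵢ/p₀ᵢ) = 16.0151 + 13.9558 + 5.7133 + 42.7569 + 4.2795 + 35.6018 = 118.3223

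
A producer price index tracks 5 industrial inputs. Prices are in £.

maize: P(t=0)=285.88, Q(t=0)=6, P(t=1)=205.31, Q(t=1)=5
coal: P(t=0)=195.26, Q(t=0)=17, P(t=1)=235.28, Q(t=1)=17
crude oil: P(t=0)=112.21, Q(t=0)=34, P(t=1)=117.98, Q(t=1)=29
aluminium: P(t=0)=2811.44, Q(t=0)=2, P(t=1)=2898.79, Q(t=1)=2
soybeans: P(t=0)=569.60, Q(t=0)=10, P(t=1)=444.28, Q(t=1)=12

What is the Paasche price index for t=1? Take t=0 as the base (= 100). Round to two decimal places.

95.68

Paasche price index uses current-period quantities as weights.
ΣP(t=1)·Q(t=1) = 205.31×5 + 235.28×17 + 117.98×29 + 2898.79×2 + 444.28×12 = 1026.55 + 3999.76 + 3421.42 + 5797.58 + 5331.36 = 19576.67
ΣP(t=0)·Q(t=1) = 285.88×5 + 195.26×17 + 112.21×29 + 2811.44×2 + 569.60×12 = 1429.4 + 3319.42 + 3254.09 + 5622.88 + 6835.2 = 20460.99
Index = 19576.67 / 20460.99 × 100 = 95.6780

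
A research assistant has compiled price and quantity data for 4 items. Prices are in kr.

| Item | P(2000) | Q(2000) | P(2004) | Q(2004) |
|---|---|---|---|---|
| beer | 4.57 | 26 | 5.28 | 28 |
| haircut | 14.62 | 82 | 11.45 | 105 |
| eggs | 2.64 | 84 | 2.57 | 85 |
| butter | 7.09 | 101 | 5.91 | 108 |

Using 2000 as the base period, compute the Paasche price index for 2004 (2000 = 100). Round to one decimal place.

Paasche price index uses current-period quantities as weights.
ΣP(2004)·Q(2004) = 5.28×28 + 11.45×105 + 2.57×85 + 5.91×108 = 147.84 + 1202.25 + 218.45 + 638.28 = 2206.82
ΣP(2000)·Q(2004) = 4.57×28 + 14.62×105 + 2.64×85 + 7.09×108 = 127.96 + 1535.1 + 224.4 + 765.72 = 2653.18
Index = 2206.82 / 2653.18 × 100 = 83.1764

83.2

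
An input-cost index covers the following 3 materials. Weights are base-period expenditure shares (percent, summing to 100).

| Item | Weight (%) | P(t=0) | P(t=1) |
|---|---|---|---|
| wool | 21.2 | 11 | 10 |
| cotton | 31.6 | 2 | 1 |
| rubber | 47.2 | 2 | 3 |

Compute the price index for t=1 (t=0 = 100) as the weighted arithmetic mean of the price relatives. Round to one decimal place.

105.9

wool: 21.2 × (10/11) = 21.2 × 0.909091 = 19.2727
cotton: 31.6 × (1/2) = 31.6 × 0.500000 = 15.8000
rubber: 47.2 × (3/2) = 47.2 × 1.500000 = 70.8000
Index = Σ wᵢ·(p₁ᵢ/p₀ᵢ) = 19.2727 + 15.8000 + 70.8000 = 105.8727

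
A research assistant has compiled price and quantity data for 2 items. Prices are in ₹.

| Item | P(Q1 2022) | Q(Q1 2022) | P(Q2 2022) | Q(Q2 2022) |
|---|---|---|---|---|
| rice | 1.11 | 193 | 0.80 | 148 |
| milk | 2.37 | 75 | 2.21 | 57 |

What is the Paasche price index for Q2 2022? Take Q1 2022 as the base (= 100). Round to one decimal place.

81.6

Paasche price index uses current-period quantities as weights.
ΣP(Q2 2022)·Q(Q2 2022) = 0.80×148 + 2.21×57 = 118.4 + 125.97 = 244.37
ΣP(Q1 2022)·Q(Q2 2022) = 1.11×148 + 2.37×57 = 164.28 + 135.09 = 299.37
Index = 244.37 / 299.37 × 100 = 81.6281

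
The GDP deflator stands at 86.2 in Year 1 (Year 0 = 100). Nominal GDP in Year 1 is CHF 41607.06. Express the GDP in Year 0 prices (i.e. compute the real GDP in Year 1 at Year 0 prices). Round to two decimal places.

Real = Nominal ÷ (Index/100) = 41607.06 ÷ (86.2/100)
     = 41607.06 ÷ 0.862 = 48268.0510

48268.05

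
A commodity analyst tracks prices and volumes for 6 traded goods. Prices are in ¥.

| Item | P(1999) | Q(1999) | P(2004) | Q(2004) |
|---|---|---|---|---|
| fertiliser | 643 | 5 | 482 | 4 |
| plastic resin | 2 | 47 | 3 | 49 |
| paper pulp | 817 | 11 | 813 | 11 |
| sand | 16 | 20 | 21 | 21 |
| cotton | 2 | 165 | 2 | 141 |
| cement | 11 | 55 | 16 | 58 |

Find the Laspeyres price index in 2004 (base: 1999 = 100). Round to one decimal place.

Laspeyres price index uses base-period quantities as weights.
ΣP(2004)·Q(1999) = 482×5 + 3×47 + 813×11 + 21×20 + 2×165 + 16×55 = 2410 + 141 + 8943 + 420 + 330 + 880 = 13124
ΣP(1999)·Q(1999) = 643×5 + 2×47 + 817×11 + 16×20 + 2×165 + 11×55 = 3215 + 94 + 8987 + 320 + 330 + 605 = 13551
Index = 13124 / 13551 × 100 = 96.8489

96.8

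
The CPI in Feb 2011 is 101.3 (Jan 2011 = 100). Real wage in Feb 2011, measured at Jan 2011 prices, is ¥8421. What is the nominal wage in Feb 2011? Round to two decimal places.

Nominal = Real × (Index/100) = 8421 × (101.3/100)
        = 8421 × 1.013 = 8530.4730

8530.47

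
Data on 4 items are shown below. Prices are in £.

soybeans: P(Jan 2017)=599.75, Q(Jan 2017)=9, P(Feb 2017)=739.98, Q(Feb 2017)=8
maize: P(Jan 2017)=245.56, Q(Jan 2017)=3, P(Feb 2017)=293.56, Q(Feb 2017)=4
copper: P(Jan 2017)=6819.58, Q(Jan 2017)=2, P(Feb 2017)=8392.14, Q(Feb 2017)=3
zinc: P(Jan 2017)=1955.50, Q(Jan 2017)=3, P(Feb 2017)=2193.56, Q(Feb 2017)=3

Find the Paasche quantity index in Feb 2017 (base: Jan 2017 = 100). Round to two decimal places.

125.71

Paasche quantity index uses current-period prices as weights.
ΣP(Feb 2017)·Q(Feb 2017) = 739.98×8 + 293.56×4 + 8392.14×3 + 2193.56×3 = 5919.84 + 1174.24 + 25176.42 + 6580.68 = 38851.18
ΣP(Feb 2017)·Q(Jan 2017) = 739.98×9 + 293.56×3 + 8392.14×2 + 2193.56×3 = 6659.82 + 880.68 + 16784.28 + 6580.68 = 30905.46
Index = 38851.18 / 30905.46 × 100 = 125.7098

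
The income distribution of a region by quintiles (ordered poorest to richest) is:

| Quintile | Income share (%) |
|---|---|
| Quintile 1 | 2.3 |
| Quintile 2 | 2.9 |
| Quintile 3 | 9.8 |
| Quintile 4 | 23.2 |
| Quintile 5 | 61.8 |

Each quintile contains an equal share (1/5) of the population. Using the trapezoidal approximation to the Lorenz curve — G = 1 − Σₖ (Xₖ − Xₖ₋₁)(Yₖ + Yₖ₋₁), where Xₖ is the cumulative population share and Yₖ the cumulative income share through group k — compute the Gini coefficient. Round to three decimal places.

0.557

Cumulative income shares Yₖ: 0.0230, 0.0520, 0.1500, 0.3820, 1.0000
Σ (Xₖ−Xₖ₋₁)(Yₖ+Yₖ₋₁) = (1/5)(0.0230+0.0000) + (1/5)(0.0520+0.0230) + (1/5)(0.1500+0.0520) + (1/5)(0.3820+0.1500) + (1/5)(1.0000+0.3820)
  = 0.0046 + 0.0150 + 0.0404 + 0.1064 + 0.2764 = 0.4428
G = 1 − 0.4428 = 0.5572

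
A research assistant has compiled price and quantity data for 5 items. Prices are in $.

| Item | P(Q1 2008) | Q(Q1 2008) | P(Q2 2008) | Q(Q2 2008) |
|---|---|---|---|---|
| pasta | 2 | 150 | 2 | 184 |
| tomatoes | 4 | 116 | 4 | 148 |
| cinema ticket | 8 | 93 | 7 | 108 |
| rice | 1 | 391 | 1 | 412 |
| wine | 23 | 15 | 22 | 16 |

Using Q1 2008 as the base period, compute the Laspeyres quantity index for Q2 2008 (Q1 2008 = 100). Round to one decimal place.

Laspeyres quantity index uses base-period prices as weights.
ΣP(Q1 2008)·Q(Q2 2008) = 2×184 + 4×148 + 8×108 + 1×412 + 23×16 = 368 + 592 + 864 + 412 + 368 = 2604
ΣP(Q1 2008)·Q(Q1 2008) = 2×150 + 4×116 + 8×93 + 1×391 + 23×15 = 300 + 464 + 744 + 391 + 345 = 2244
Index = 2604 / 2244 × 100 = 116.0428

116.0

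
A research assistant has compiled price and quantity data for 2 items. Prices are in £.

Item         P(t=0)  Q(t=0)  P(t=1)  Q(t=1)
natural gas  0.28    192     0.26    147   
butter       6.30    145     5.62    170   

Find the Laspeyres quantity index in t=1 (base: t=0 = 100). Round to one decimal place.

115.0

Laspeyres quantity index uses base-period prices as weights.
ΣP(t=0)·Q(t=1) = 0.28×147 + 6.30×170 = 41.16 + 1071 = 1112.16
ΣP(t=0)·Q(t=0) = 0.28×192 + 6.30×145 = 53.76 + 913.5 = 967.26
Index = 1112.16 / 967.26 × 100 = 114.9805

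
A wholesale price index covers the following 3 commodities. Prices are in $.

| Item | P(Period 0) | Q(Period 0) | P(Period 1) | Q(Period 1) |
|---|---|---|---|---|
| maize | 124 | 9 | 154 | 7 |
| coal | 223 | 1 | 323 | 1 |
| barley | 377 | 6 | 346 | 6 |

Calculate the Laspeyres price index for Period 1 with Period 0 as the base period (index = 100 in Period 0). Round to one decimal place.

105.1

Laspeyres price index uses base-period quantities as weights.
ΣP(Period 1)·Q(Period 0) = 154×9 + 323×1 + 346×6 = 1386 + 323 + 2076 = 3785
ΣP(Period 0)·Q(Period 0) = 124×9 + 223×1 + 377×6 = 1116 + 223 + 2262 = 3601
Index = 3785 / 3601 × 100 = 105.1097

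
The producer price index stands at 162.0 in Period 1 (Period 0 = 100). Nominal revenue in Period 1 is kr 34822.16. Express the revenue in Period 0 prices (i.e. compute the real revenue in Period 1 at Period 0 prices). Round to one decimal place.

Real = Nominal ÷ (Index/100) = 34822.16 ÷ (162.0/100)
     = 34822.16 ÷ 1.620 = 21495.1605

21495.2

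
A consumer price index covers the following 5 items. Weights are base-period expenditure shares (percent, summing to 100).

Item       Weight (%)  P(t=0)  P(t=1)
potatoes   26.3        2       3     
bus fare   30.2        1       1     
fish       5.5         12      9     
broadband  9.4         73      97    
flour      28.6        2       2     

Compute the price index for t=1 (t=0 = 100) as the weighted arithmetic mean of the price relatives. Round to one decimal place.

potatoes: 26.3 × (3/2) = 26.3 × 1.500000 = 39.4500
bus fare: 30.2 × (1/1) = 30.2 × 1.000000 = 30.2000
fish: 5.5 × (9/12) = 5.5 × 0.750000 = 4.1250
broadband: 9.4 × (97/73) = 9.4 × 1.328767 = 12.4904
flour: 28.6 × (2/2) = 28.6 × 1.000000 = 28.6000
Index = Σ wᵢ·(p₁ᵢ/p₀ᵢ) = 39.4500 + 30.2000 + 4.1250 + 12.4904 + 28.6000 = 114.8654

114.9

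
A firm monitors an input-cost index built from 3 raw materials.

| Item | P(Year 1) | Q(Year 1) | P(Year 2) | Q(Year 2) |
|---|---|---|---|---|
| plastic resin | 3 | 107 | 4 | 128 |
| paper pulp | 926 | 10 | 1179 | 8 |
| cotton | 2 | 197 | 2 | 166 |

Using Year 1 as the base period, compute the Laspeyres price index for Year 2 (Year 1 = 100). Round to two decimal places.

126.44

Laspeyres price index uses base-period quantities as weights.
ΣP(Year 2)·Q(Year 1) = 4×107 + 1179×10 + 2×197 = 428 + 11790 + 394 = 12612
ΣP(Year 1)·Q(Year 1) = 3×107 + 926×10 + 2×197 = 321 + 9260 + 394 = 9975
Index = 12612 / 9975 × 100 = 126.4361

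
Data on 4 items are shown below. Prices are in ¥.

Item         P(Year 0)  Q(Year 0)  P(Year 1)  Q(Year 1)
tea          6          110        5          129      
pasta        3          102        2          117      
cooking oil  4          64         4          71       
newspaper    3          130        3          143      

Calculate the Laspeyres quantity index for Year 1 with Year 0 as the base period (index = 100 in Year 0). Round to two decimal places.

Laspeyres quantity index uses base-period prices as weights.
ΣP(Year 0)·Q(Year 1) = 6×129 + 3×117 + 4×71 + 3×143 = 774 + 351 + 284 + 429 = 1838
ΣP(Year 0)·Q(Year 0) = 6×110 + 3×102 + 4×64 + 3×130 = 660 + 306 + 256 + 390 = 1612
Index = 1838 / 1612 × 100 = 114.0199

114.02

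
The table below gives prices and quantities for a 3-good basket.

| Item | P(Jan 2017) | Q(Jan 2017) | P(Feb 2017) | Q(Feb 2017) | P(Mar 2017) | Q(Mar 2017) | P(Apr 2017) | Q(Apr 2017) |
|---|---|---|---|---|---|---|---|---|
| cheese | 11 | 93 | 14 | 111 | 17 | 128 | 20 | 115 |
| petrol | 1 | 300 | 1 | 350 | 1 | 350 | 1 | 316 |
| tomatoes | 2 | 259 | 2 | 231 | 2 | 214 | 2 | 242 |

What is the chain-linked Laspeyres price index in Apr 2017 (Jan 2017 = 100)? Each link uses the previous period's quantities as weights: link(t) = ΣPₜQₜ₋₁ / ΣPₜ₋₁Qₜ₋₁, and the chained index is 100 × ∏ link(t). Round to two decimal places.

Link Jan 2017→Feb 2017:
ΣP(Feb 2017)Q(Jan 2017) = 14×93 + 1×300 + 2×259 = 1302 + 300 + 518 = 2120
ΣP(Jan 2017)Q(Jan 2017) = 11×93 + 1×300 + 2×259 = 1023 + 300 + 518 = 1841
link = 2120/1841 = 1.151548
Link Feb 2017→Mar 2017:
ΣP(Mar 2017)Q(Feb 2017) = 17×111 + 1×350 + 2×231 = 1887 + 350 + 462 = 2699
ΣP(Feb 2017)Q(Feb 2017) = 14×111 + 1×350 + 2×231 = 1554 + 350 + 462 = 2366
link = 2699/2366 = 1.140744
Link Mar 2017→Apr 2017:
ΣP(Apr 2017)Q(Mar 2017) = 20×128 + 1×350 + 2×214 = 2560 + 350 + 428 = 3338
ΣP(Mar 2017)Q(Mar 2017) = 17×128 + 1×350 + 2×214 = 2176 + 350 + 428 = 2954
link = 3338/2954 = 1.129993
Chained index = 100 × 1.151548 × 1.140744 × 1.129993 = 148.4383

148.44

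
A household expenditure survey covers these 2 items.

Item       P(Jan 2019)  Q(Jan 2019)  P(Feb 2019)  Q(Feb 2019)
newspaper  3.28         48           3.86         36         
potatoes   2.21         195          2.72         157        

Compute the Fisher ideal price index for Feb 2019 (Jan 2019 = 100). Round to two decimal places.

121.67

Laspeyres component (base-period weights):
ΣP(Feb 2019)Q(Jan 2019) = 3.86×48 + 2.72×195 = 185.28 + 530.4 = 715.68
ΣP(Jan 2019)Q(Jan 2019) = 3.28×48 + 2.21×195 = 157.44 + 430.95 = 588.39
L = 715.68 / 588.39 × 100 = 121.6336
Paasche component (current-period weights):
ΣP(Feb 2019)Q(Feb 2019) = 3.86×36 + 2.72×157 = 138.96 + 427.04 = 566
ΣP(Jan 2019)Q(Feb 2019) = 3.28×36 + 2.21×157 = 118.08 + 346.97 = 465.05
P = 566 / 465.05 × 100 = 121.7073
Fisher = √(L × P) = √(121.6336 × 121.7073) = 121.6705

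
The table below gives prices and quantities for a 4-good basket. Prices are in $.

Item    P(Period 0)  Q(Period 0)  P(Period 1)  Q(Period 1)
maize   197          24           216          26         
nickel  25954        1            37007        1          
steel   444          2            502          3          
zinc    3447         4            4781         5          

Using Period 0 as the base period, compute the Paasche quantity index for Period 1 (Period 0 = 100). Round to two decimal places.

Paasche quantity index uses current-period prices as weights.
ΣP(Period 1)·Q(Period 1) = 216×26 + 37007×1 + 502×3 + 4781×5 = 5616 + 37007 + 1506 + 23905 = 68034
ΣP(Period 1)·Q(Period 0) = 216×24 + 37007×1 + 502×2 + 4781×4 = 5184 + 37007 + 1004 + 19124 = 62319
Index = 68034 / 62319 × 100 = 109.1706

109.17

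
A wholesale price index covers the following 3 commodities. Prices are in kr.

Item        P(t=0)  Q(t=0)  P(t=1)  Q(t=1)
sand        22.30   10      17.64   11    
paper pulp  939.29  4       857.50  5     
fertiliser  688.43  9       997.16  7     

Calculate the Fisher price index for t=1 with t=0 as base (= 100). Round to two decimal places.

120.49

Laspeyres component (base-period weights):
ΣP(t=1)Q(t=0) = 17.64×10 + 857.50×4 + 997.16×9 = 176.4 + 3430 + 8974.44 = 12580.84
ΣP(t=0)Q(t=0) = 22.30×10 + 939.29×4 + 688.43×9 = 223 + 3757.16 + 6195.87 = 10176.03
L = 12580.84 / 10176.03 × 100 = 123.6321
Paasche component (current-period weights):
ΣP(t=1)Q(t=1) = 17.64×11 + 857.50×5 + 997.16×7 = 194.04 + 4287.5 + 6980.12 = 11461.66
ΣP(t=0)Q(t=1) = 22.30×11 + 939.29×5 + 688.43×7 = 245.3 + 4696.45 + 4819.01 = 9760.76
P = 11461.66 / 9760.76 × 100 = 117.4259
Fisher = √(L × P) = √(123.6321 × 117.4259) = 120.4890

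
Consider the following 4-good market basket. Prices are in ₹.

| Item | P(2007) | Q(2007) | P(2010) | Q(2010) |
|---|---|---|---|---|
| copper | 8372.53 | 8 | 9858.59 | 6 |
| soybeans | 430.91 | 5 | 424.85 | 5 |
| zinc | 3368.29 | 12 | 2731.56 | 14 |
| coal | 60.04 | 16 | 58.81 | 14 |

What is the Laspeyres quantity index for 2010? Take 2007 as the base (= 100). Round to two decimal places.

90.84

Laspeyres quantity index uses base-period prices as weights.
ΣP(2007)·Q(2010) = 8372.53×6 + 430.91×5 + 3368.29×14 + 60.04×14 = 50235.18 + 2154.55 + 47156.06 + 840.56 = 100386.35
ΣP(2007)·Q(2007) = 8372.53×8 + 430.91×5 + 3368.29×12 + 60.04×16 = 66980.24 + 2154.55 + 40419.48 + 960.64 = 110514.91
Index = 100386.35 / 110514.91 × 100 = 90.8351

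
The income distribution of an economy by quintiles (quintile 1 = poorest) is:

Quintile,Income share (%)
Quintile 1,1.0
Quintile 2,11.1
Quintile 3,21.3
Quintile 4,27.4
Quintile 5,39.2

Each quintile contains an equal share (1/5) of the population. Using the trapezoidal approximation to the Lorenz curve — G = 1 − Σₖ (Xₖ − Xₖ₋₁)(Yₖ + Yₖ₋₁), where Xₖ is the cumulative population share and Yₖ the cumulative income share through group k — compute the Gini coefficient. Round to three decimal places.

0.371

Cumulative income shares Yₖ: 0.0100, 0.1210, 0.3340, 0.6080, 1.0000
Σ (Xₖ−Xₖ₋₁)(Yₖ+Yₖ₋₁) = (1/5)(0.0100+0.0000) + (1/5)(0.1210+0.0100) + (1/5)(0.3340+0.1210) + (1/5)(0.6080+0.3340) + (1/5)(1.0000+0.6080)
  = 0.0020 + 0.0262 + 0.0910 + 0.1884 + 0.3216 = 0.6292
G = 1 − 0.6292 = 0.3708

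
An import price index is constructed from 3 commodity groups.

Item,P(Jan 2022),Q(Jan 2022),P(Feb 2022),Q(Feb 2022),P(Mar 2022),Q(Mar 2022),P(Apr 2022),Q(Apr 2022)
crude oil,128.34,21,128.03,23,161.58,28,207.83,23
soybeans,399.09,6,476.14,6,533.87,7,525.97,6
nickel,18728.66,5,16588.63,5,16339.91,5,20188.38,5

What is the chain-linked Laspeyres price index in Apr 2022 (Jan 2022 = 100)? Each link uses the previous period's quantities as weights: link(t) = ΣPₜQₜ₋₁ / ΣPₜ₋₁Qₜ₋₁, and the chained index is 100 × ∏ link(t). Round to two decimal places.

Link Jan 2022→Feb 2022:
ΣP(Feb 2022)Q(Jan 2022) = 128.03×21 + 476.14×6 + 16588.63×5 = 2688.63 + 2856.84 + 82943.15 = 88488.62
ΣP(Jan 2022)Q(Jan 2022) = 128.34×21 + 399.09×6 + 18728.66×5 = 2695.14 + 2394.54 + 93643.3 = 98732.98
link = 88488.62/98732.98 = 0.896242
Link Feb 2022→Mar 2022:
ΣP(Mar 2022)Q(Feb 2022) = 161.58×23 + 533.87×6 + 16339.91×5 = 3716.34 + 3203.22 + 81699.55 = 88619.11
ΣP(Feb 2022)Q(Feb 2022) = 128.03×23 + 476.14×6 + 16588.63×5 = 2944.69 + 2856.84 + 82943.15 = 88744.68
link = 88619.11/88744.68 = 0.998585
Link Mar 2022→Apr 2022:
ΣP(Apr 2022)Q(Mar 2022) = 207.83×28 + 525.97×7 + 20188.38×5 = 5819.24 + 3681.79 + 100941.9 = 110442.93
ΣP(Mar 2022)Q(Mar 2022) = 161.58×28 + 533.87×7 + 16339.91×5 = 4524.24 + 3737.09 + 81699.55 = 89960.88
link = 110442.93/89960.88 = 1.227677
Chained index = 100 × 0.896242 × 0.998585 × 1.227677 = 109.8739

109.87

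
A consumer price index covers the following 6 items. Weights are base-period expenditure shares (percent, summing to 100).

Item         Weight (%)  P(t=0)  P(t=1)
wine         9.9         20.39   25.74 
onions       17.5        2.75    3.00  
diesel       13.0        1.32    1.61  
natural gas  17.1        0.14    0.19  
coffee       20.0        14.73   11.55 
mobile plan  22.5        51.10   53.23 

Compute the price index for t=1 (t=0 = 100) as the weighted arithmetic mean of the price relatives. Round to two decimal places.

wine: 9.9 × (25.74/20.39) = 9.9 × 1.262384 = 12.4976
onions: 17.5 × (3.00/2.75) = 17.5 × 1.090909 = 19.0909
diesel: 13.0 × (1.61/1.32) = 13.0 × 1.219697 = 15.8561
natural gas: 17.1 × (0.19/0.14) = 17.1 × 1.357143 = 23.2071
coffee: 20.0 × (11.55/14.73) = 20.0 × 0.784114 = 15.6823
mobile plan: 22.5 × (53.23/51.10) = 22.5 × 1.041683 = 23.4379
Index = Σ wᵢ·(p₁ᵢ/p₀ᵢ) = 12.4976 + 19.0909 + 15.8561 + 23.2071 + 15.6823 + 23.4379 = 109.7719

109.77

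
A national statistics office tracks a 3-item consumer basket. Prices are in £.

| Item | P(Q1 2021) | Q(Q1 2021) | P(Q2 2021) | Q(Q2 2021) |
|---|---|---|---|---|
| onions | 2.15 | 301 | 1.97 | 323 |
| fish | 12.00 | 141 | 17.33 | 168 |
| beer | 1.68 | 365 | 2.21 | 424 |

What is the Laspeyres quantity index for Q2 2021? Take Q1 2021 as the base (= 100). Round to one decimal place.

115.9

Laspeyres quantity index uses base-period prices as weights.
ΣP(Q1 2021)·Q(Q2 2021) = 2.15×323 + 12.00×168 + 1.68×424 = 694.45 + 2016 + 712.32 = 3422.77
ΣP(Q1 2021)·Q(Q1 2021) = 2.15×301 + 12.00×141 + 1.68×365 = 647.15 + 1692 + 613.2 = 2952.35
Index = 3422.77 / 2952.35 × 100 = 115.9337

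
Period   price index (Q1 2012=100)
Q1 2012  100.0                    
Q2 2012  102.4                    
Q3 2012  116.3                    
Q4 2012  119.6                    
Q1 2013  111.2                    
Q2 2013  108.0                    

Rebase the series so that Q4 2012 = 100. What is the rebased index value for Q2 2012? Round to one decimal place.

85.6

Rebased(Q2 2012) = 102.4 / 119.6 × 100 = 85.6187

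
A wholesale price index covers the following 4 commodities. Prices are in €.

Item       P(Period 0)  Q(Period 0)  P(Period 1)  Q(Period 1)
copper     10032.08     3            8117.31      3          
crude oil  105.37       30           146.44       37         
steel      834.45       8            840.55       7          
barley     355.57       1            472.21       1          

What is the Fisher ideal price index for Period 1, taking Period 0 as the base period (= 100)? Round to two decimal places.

Laspeyres component (base-period weights):
ΣP(Period 1)Q(Period 0) = 8117.31×3 + 146.44×30 + 840.55×8 + 472.21×1 = 24351.93 + 4393.2 + 6724.4 + 472.21 = 35941.74
ΣP(Period 0)Q(Period 0) = 10032.08×3 + 105.37×30 + 834.45×8 + 355.57×1 = 30096.24 + 3161.1 + 6675.6 + 355.57 = 40288.51
L = 35941.74 / 40288.51 × 100 = 89.2109
Paasche component (current-period weights):
ΣP(Period 1)Q(Period 1) = 8117.31×3 + 146.44×37 + 840.55×7 + 472.21×1 = 24351.93 + 5418.28 + 5883.85 + 472.21 = 36126.27
ΣP(Period 0)Q(Period 1) = 10032.08×3 + 105.37×37 + 834.45×7 + 355.57×1 = 30096.24 + 3898.69 + 5841.15 + 355.57 = 40191.65
P = 36126.27 / 40191.65 × 100 = 89.8850
Fisher = √(L × P) = √(89.2109 × 89.8850) = 89.5473

89.55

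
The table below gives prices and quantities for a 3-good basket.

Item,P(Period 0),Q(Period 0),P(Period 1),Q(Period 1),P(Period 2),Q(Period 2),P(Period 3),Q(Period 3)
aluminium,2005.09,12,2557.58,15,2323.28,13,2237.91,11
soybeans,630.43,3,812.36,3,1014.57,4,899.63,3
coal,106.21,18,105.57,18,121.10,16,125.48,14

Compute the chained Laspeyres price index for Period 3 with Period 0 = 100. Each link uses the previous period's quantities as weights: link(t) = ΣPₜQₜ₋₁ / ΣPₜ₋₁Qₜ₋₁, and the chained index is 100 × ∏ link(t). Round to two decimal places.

Link Period 0→Period 1:
ΣP(Period 1)Q(Period 0) = 2557.58×12 + 812.36×3 + 105.57×18 = 30690.96 + 2437.08 + 1900.26 = 35028.3
ΣP(Period 0)Q(Period 0) = 2005.09×12 + 630.43×3 + 106.21×18 = 24061.08 + 1891.29 + 1911.78 = 27864.15
link = 35028.3/27864.15 = 1.257110
Link Period 1→Period 2:
ΣP(Period 2)Q(Period 1) = 2323.28×15 + 1014.57×3 + 121.10×18 = 34849.2 + 3043.71 + 2179.8 = 40072.71
ΣP(Period 1)Q(Period 1) = 2557.58×15 + 812.36×3 + 105.57×18 = 38363.7 + 2437.08 + 1900.26 = 42701.04
link = 40072.71/42701.04 = 0.938448
Link Period 2→Period 3:
ΣP(Period 3)Q(Period 2) = 2237.91×13 + 899.63×4 + 125.48×16 = 29092.83 + 3598.52 + 2007.68 = 34699.03
ΣP(Period 2)Q(Period 2) = 2323.28×13 + 1014.57×4 + 121.10×16 = 30202.64 + 4058.28 + 1937.6 = 36198.52
link = 34699.03/36198.52 = 0.958576
Chained index = 100 × 1.257110 × 0.938448 × 0.958576 = 113.0863

113.09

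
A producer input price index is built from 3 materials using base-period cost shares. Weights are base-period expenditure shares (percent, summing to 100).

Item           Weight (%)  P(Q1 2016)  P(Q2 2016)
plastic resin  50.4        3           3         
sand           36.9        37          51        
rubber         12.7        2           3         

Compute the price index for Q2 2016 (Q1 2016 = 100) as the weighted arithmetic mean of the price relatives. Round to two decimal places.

plastic resin: 50.4 × (3/3) = 50.4 × 1.000000 = 50.4000
sand: 36.9 × (51/37) = 36.9 × 1.378378 = 50.8622
rubber: 12.7 × (3/2) = 12.7 × 1.500000 = 19.0500
Index = Σ wᵢ·(p₁ᵢ/p₀ᵢ) = 50.4000 + 50.8622 + 19.0500 = 120.3122

120.31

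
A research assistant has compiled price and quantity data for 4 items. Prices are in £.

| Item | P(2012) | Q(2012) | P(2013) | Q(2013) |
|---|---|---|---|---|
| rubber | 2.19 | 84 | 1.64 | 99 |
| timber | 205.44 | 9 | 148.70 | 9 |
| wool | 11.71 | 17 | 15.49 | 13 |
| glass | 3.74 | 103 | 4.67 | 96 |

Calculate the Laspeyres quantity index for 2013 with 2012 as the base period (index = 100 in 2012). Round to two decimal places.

98.47

Laspeyres quantity index uses base-period prices as weights.
ΣP(2012)·Q(2013) = 2.19×99 + 205.44×9 + 11.71×13 + 3.74×96 = 216.81 + 1848.96 + 152.23 + 359.04 = 2577.04
ΣP(2012)·Q(2012) = 2.19×84 + 205.44×9 + 11.71×17 + 3.74×103 = 183.96 + 1848.96 + 199.07 + 385.22 = 2617.21
Index = 2577.04 / 2617.21 × 100 = 98.4652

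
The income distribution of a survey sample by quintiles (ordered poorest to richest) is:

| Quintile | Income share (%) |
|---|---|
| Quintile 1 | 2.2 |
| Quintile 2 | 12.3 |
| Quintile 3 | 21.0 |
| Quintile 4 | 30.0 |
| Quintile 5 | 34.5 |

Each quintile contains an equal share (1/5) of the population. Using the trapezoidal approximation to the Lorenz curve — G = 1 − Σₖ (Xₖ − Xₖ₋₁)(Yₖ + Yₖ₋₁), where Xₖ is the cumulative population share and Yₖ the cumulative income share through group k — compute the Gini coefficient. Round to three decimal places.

0.329

Cumulative income shares Yₖ: 0.0220, 0.1450, 0.3550, 0.6550, 1.0000
Σ (Xₖ−Xₖ₋₁)(Yₖ+Yₖ₋₁) = (1/5)(0.0220+0.0000) + (1/5)(0.1450+0.0220) + (1/5)(0.3550+0.1450) + (1/5)(0.6550+0.3550) + (1/5)(1.0000+0.6550)
  = 0.0044 + 0.0334 + 0.1000 + 0.2020 + 0.3310 = 0.6708
G = 1 − 0.6708 = 0.3292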